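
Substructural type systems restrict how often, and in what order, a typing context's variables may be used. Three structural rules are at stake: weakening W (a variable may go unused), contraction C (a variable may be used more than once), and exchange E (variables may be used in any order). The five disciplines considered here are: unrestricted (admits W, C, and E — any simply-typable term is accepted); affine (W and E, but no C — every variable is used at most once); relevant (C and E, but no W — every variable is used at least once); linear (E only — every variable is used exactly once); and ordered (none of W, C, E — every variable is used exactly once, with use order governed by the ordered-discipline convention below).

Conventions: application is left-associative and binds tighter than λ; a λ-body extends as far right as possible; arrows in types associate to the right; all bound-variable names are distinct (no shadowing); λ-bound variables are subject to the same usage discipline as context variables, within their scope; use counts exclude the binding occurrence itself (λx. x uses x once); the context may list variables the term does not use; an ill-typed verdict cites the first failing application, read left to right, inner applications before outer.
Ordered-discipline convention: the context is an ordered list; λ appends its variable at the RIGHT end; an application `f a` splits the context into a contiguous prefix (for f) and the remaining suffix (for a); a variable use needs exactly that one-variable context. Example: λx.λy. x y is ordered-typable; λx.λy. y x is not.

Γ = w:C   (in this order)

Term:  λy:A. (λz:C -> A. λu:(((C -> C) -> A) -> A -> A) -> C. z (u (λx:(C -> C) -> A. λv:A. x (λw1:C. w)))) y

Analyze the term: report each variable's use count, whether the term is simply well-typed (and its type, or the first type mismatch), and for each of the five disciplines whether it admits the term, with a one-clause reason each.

counts: w: 1×; y (λ-bound): 1×; z (λ-bound): 1×; u (λ-bound): 1×; x (λ-bound): 1×; v (λ-bound): 0×; w1 (λ-bound): 0×
left-to-right use order: z, u, x, w, y
typing: ill-typed: argument of type A where C -> A is required
ordered: ✗, not simply typable
linear: ✗, fails simple typing
affine: ✗, a type mismatch blocks all five
relevant: ✗, the type mismatch rejects it
unrestricted: ✗, not simply typable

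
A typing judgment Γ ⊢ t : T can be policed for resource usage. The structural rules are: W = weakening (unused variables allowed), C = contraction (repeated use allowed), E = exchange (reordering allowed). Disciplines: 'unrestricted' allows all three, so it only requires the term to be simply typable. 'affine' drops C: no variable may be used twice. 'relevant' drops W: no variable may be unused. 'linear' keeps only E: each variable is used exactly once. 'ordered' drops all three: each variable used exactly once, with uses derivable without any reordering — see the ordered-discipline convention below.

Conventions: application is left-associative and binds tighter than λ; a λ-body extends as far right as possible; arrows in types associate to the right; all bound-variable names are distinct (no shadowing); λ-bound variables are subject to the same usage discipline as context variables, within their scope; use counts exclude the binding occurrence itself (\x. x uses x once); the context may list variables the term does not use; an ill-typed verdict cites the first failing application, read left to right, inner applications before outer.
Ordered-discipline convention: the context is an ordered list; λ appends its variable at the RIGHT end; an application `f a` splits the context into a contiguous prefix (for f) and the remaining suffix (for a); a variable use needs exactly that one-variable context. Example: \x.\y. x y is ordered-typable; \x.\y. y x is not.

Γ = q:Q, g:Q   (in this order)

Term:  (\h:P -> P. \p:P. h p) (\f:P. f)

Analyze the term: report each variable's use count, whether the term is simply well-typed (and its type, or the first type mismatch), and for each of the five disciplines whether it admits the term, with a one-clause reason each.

use counts: q=0, g=0, h (bound)=1, p (bound)=1, f (bound)=1
order of uses: h, p, f
typing: well-typed — term : P -> P
ordered: ✗, q, g left unused
linear: ✗, q, g left unused
affine: ✓, q, g, h, p, f: no repeats, contraction unneeded
relevant: ✗, q, g left unused
unrestricted: ✓, type-checks (P -> P) and nothing is barred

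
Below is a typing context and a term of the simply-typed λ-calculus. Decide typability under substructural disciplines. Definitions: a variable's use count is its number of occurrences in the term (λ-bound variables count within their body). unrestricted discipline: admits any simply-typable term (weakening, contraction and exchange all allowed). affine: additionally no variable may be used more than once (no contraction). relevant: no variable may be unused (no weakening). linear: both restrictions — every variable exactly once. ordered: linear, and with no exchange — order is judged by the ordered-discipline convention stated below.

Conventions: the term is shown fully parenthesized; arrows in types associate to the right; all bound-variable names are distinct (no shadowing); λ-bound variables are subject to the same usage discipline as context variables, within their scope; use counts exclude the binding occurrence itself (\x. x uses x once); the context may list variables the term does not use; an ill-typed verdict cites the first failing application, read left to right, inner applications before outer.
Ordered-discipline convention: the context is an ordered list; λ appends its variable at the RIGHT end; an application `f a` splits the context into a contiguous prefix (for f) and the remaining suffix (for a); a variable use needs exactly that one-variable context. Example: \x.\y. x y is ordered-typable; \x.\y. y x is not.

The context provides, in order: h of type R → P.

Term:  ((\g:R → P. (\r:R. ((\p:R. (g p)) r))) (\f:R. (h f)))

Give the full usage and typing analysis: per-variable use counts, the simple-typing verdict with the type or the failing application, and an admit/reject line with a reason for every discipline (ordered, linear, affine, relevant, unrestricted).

usage: h: 1×; g [bound]: 1×; r [bound]: 1×; p [bound]: 1×; f [bound]: 1×
uses in reading order: g, p, r, h, f
typing: well-typed — term : R → P
ordered ✓ (one use each (h, g, r, p, f); ordered split holds)
linear ✓ (single use per variable (h, g, r, p, f))
affine ✓ (none of h, g, r, p, f used more than once)
relevant ✓ (at least one use each (h, g, r, p, f))
unrestricted ✓ (type-checks (R → P) and nothing is barred)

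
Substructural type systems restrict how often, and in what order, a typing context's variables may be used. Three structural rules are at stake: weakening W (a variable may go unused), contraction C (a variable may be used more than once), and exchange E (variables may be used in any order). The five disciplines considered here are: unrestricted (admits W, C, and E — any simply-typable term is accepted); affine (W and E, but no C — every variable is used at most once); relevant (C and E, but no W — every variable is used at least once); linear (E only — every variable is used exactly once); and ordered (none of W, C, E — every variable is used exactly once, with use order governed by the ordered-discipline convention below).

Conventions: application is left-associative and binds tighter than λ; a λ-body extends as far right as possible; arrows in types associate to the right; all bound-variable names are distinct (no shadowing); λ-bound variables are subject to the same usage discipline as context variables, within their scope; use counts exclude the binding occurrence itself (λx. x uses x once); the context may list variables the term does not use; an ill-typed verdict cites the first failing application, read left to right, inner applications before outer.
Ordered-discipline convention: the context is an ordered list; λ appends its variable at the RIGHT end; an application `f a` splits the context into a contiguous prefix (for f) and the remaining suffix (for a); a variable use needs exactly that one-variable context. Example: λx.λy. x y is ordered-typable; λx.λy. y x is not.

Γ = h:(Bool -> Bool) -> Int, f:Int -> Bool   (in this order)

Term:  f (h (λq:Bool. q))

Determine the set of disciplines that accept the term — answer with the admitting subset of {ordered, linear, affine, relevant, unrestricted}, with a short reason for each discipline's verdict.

admitted in: linear, affine, relevant, unrestricted
use counts: h: 1, f: 1, q (bound): 1
uses in reading order: f, h, q
typing: well-typed — term : Bool
ordered ✗ (no contiguous prefix/suffix split fits f, h, q)
linear ✓ (single use per variable (h, f, q))
affine ✓ (no duplicate uses among h, f, q)
relevant ✓ (every one of h, f, q appears)
unrestricted ✓ (well-typed at Bool; no restrictions here)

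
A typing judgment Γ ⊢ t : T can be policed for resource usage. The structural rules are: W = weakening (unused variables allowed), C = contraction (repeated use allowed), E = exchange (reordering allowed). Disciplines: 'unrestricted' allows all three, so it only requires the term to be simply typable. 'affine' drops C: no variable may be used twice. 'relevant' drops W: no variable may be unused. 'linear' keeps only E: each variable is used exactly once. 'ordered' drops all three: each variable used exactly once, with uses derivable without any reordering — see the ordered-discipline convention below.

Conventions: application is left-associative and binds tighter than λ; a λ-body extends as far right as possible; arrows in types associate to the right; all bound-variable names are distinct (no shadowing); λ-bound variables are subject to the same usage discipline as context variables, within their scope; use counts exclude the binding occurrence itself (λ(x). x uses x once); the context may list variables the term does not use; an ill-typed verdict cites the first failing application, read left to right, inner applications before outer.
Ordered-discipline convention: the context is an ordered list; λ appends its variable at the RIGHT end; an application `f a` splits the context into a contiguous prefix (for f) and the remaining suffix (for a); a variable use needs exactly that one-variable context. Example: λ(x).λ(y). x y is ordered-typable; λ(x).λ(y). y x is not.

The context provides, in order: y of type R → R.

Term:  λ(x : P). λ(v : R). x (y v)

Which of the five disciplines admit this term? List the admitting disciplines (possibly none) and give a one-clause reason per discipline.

admitted by: none
usage: y: 1, x (λ-bound): 1, v (λ-bound): 1
use order (left to right): x, y, v
typing: ill-typed: can't apply a value of type P
ordered ✗ (not simply typable)
linear ✗ (fails simple typing)
affine ✗ (a type mismatch blocks all five)
relevant ✗ (the type mismatch rejects it)
unrestricted ✗ (not simply typable)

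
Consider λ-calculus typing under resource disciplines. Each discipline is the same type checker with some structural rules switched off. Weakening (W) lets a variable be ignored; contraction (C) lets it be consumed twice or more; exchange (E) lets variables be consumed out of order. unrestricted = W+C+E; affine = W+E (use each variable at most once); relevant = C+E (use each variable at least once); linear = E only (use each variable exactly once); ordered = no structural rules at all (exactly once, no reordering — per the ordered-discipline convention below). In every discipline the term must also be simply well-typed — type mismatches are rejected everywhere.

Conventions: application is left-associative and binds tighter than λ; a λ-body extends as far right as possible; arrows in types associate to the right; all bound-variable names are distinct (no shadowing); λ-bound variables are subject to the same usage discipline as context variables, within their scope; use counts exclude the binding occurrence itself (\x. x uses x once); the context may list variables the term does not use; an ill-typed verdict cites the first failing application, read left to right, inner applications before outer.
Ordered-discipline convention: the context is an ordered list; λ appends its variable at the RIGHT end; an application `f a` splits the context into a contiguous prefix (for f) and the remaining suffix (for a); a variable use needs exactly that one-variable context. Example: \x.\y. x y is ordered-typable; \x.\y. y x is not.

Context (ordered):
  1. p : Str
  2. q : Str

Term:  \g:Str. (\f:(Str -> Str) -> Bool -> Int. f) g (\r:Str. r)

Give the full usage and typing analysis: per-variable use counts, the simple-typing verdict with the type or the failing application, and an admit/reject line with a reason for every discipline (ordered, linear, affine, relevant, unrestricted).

counts: p ×0; q ×0; g (λ-bound) ×1; f (λ-bound) ×1; r (λ-bound) ×1
uses in reading order: f, g, r
typing: ill-typed: an argument Str mismatches the expected (Str -> Str) -> Bool -> Int
ordered ✗ (not simply typable)
linear ✗ (fails simple typing)
affine ✗ (a type mismatch blocks all five)
relevant ✗ (the type mismatch rejects it)
unrestricted ✗ (not simply typable)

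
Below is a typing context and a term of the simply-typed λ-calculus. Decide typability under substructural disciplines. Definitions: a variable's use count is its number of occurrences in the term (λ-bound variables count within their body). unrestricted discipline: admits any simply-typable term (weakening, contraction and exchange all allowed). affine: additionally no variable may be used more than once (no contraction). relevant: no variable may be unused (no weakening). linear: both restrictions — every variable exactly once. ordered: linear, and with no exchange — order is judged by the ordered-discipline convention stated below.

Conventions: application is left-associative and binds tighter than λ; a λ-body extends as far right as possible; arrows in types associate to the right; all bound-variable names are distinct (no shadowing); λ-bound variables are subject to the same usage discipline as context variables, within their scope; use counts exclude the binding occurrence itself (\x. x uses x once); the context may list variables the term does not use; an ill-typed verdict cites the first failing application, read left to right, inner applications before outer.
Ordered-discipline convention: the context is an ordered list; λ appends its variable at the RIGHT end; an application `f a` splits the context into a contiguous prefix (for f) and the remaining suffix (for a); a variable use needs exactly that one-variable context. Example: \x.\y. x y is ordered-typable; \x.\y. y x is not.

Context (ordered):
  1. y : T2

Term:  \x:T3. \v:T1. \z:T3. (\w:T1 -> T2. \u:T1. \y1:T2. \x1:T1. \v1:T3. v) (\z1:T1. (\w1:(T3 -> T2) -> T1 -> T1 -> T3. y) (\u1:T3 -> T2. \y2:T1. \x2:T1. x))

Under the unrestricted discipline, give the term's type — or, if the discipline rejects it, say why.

term : T3 -> T1 -> T3 -> T1 -> T2 -> T1 -> T3 -> T1
usage: y=1, x (λ-bound)=1, v (λ-bound)=1, z (λ-bound)=0, w (λ-bound)=0, u (λ-bound)=0, y1 (λ-bound)=0, x1 (λ-bound)=0, v1 (λ-bound)=0, z1 (λ-bound)=0, w1 (λ-bound)=0, u1 (λ-bound)=0, y2 (λ-bound)=0, x2 (λ-bound)=0
use order (left to right): v, y, x
typing: well-typed — term : T3 -> T1 -> T3 -> T1 -> T2 -> T1 -> T3 -> T1
all disciplines: ordered ✗, linear ✗, affine ✓, relevant ✗, unrestricted ✓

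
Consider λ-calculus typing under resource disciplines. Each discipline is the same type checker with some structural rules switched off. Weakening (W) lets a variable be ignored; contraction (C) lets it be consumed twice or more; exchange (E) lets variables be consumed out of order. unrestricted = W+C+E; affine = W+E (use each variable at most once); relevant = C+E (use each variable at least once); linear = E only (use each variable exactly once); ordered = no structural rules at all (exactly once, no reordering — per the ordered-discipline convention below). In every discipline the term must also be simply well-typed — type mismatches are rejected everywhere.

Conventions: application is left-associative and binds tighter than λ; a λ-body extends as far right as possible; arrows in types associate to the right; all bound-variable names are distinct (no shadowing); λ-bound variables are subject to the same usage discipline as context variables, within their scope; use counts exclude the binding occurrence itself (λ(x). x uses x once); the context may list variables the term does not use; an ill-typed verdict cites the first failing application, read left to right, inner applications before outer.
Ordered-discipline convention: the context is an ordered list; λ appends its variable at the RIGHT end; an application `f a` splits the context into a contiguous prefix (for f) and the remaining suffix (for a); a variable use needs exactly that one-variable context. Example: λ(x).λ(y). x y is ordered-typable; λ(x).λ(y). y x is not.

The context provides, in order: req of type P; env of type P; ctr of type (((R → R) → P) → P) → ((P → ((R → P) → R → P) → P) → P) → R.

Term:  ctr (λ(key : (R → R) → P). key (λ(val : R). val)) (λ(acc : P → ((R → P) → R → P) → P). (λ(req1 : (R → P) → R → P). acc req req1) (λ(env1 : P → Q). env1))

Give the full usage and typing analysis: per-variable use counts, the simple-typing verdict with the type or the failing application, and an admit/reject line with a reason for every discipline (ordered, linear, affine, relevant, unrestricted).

usage: req: 1×, env: 0×, ctr: 1×, key (bound): 1×, val (bound): 1×, acc (bound): 1×, req1 (bound): 1×, env1 (bound): 1×
use order (left to right): ctr, key, val, acc, req, req1, env1
typing: ill-typed: an application expects (R → P) → R → P but receives (P → Q) → P → Q
ordered ✗ (not simply typable)
linear ✗ (fails simple typing)
affine ✗ (a type mismatch blocks all five)
relevant ✗ (the type mismatch rejects it)
unrestricted ✗ (not simply typable)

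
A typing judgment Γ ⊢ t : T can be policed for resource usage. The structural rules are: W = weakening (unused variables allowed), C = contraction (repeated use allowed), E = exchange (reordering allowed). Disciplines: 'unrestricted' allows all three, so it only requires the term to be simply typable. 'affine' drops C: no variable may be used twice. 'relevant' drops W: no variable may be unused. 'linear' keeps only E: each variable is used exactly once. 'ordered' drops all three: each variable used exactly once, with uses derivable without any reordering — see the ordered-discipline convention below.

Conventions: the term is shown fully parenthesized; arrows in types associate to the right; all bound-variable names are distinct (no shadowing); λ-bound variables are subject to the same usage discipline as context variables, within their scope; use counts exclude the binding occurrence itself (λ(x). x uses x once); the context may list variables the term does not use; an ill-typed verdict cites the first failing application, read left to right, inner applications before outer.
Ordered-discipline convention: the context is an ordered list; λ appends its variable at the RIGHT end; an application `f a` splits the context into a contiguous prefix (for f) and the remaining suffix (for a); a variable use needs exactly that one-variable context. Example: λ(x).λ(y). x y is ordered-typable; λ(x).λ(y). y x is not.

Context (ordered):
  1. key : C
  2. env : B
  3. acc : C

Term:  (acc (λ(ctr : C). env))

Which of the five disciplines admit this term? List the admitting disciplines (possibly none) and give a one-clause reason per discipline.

accepted by: none
variable uses: key=0, env=1, acc=1, ctr (bound)=0
uses in reading order: acc, env
typing: ill-typed: can't apply a value of type C
ordered: ✗ — fails simple typing
linear: ✗ — a type mismatch blocks all five
affine: ✗ — the type mismatch rejects it
relevant: ✗ — not simply typable
unrestricted: ✗ — fails simple typing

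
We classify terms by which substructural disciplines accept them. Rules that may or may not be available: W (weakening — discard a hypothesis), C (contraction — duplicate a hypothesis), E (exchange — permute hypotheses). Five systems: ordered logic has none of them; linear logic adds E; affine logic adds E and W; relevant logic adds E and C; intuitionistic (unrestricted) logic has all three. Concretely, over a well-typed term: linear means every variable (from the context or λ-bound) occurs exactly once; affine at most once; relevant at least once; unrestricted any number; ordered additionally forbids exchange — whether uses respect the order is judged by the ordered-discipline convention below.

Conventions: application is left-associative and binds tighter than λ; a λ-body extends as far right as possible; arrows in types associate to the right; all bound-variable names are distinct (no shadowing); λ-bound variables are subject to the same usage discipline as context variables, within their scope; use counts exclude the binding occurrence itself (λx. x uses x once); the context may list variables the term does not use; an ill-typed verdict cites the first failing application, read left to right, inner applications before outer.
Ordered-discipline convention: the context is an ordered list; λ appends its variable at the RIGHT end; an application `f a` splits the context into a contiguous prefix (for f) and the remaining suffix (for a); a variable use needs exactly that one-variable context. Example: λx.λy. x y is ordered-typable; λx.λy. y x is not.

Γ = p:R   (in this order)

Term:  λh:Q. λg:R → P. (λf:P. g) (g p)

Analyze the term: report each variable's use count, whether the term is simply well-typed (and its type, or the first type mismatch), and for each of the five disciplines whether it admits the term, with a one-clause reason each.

variable uses: p: 1×, h [bound]: 0×, g [bound]: 2×, f [bound]: 0×
left-to-right use order: g, g, p
typing: the term checks, with type Q → (R → P) → R → P
ordered: ✗, repeated use of g ×2; h, f never used (weakening)
linear: ✗, repeated use of g ×2; h, f never used (weakening)
affine: ✗, repeated use of g ×2
relevant: ✗, h, f never used (weakening)
unrestricted: ✓, type-checks (Q → (R → P) → R → P) and nothing is barred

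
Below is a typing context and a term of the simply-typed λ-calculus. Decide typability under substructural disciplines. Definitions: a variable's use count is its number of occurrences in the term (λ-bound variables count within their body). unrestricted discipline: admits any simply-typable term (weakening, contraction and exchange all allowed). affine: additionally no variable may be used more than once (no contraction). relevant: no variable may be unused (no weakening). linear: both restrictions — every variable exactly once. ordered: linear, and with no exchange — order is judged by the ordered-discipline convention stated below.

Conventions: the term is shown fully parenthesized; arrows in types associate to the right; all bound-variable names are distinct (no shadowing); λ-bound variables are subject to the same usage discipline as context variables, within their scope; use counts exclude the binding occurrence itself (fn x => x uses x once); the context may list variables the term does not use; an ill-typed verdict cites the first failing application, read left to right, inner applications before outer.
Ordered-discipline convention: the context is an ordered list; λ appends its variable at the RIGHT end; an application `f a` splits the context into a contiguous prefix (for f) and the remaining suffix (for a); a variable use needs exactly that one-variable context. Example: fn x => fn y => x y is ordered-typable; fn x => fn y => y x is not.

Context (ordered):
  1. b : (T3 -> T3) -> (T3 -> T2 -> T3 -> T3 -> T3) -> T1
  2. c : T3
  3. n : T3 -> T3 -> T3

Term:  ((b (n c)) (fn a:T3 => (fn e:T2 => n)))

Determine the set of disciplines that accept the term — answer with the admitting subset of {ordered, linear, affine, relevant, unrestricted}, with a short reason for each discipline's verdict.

admitted by: unrestricted
use counts: b=1; c=1; n=2; a [bound]=0; e [bound]=0
order of uses: b, n, c, n
typing: the term checks, with type T1
ordered ✗ (needs contraction — n ×2; a, e left unused)
linear ✗ (needs contraction — n ×2; a, e left unused)
affine ✗ (needs contraction — n ×2)
relevant ✗ (a, e left unused)
unrestricted ✓ (typability at T1 is all that's needed)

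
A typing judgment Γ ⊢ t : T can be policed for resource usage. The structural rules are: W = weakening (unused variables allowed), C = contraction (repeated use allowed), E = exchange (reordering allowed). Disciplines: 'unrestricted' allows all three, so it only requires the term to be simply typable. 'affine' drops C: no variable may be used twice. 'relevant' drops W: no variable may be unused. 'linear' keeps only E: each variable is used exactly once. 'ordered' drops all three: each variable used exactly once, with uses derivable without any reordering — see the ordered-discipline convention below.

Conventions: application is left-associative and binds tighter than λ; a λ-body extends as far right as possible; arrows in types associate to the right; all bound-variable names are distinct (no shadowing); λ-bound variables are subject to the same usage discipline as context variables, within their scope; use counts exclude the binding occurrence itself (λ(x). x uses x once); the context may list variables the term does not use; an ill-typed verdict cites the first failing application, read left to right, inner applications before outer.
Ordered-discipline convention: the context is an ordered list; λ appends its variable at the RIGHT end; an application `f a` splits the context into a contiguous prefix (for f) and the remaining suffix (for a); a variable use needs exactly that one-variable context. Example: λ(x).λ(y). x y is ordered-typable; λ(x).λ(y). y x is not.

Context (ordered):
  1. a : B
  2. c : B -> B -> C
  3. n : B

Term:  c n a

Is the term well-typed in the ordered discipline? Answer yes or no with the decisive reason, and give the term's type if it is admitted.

no — use order c, n, a needs exchange
counts: a ×1, c ×1, n ×1
left-to-right use order: c, n, a
typing: well-typed — term : C
per-discipline verdicts: ordered ✗ · linear ✓ · affine ✓ · relevant ✓ · unrestricted ✓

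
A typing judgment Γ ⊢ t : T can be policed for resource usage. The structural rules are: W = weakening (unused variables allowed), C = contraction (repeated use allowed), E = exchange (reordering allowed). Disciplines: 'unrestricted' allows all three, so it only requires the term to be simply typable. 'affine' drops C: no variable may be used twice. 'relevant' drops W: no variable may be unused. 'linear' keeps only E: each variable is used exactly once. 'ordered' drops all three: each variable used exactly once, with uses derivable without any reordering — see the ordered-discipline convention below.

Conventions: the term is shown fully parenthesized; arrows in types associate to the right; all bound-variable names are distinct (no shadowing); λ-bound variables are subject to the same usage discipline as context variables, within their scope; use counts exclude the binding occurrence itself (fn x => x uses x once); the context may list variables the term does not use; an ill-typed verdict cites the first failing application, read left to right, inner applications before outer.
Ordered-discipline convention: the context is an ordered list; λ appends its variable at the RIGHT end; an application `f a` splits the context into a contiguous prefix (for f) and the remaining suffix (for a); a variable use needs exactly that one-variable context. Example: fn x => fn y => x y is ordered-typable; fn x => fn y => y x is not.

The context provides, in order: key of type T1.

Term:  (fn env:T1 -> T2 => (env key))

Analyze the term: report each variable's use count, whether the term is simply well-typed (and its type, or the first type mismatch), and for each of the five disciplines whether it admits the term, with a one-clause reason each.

use counts: key: 1; env (λ-bound): 1
order of uses: env, key
typing: well-typed — term : (T1 -> T2) -> T2
ordered ✗ (no ordered split (uses run env, key))
linear ✓ (key, env: one use apiece)
affine ✓ (no duplicate uses among key, env)
relevant ✓ (none of key, env goes unused)
unrestricted ✓ (typability at (T1 -> T2) -> T2 is all that's needed)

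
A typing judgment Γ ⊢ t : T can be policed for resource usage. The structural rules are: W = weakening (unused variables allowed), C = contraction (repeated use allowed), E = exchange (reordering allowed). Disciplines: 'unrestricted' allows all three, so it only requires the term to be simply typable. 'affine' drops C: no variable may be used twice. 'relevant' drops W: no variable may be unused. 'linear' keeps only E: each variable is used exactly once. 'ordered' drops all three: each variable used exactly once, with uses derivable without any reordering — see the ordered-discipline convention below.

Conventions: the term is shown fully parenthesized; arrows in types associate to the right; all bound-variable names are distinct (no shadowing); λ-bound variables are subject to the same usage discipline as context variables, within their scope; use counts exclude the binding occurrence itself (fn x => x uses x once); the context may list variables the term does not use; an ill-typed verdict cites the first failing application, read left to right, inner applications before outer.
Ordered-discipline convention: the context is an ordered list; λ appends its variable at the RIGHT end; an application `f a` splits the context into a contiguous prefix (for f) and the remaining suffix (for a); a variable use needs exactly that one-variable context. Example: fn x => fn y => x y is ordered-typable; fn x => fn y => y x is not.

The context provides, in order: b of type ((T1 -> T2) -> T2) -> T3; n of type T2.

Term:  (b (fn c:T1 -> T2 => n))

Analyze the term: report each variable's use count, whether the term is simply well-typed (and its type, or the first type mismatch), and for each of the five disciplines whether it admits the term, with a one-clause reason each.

usage: b ×1; n ×1; c [bound] ×0
left-to-right use order: b, n
typing: ✓ — T3
ordered: ✗ — unused: c — weakening required
linear: ✗ — unused: c — weakening required
affine: ✓ — b, n, c: no repeats, contraction unneeded
relevant: ✗ — unused: c — weakening required
unrestricted: ✓ — typability at T3 is all that's needed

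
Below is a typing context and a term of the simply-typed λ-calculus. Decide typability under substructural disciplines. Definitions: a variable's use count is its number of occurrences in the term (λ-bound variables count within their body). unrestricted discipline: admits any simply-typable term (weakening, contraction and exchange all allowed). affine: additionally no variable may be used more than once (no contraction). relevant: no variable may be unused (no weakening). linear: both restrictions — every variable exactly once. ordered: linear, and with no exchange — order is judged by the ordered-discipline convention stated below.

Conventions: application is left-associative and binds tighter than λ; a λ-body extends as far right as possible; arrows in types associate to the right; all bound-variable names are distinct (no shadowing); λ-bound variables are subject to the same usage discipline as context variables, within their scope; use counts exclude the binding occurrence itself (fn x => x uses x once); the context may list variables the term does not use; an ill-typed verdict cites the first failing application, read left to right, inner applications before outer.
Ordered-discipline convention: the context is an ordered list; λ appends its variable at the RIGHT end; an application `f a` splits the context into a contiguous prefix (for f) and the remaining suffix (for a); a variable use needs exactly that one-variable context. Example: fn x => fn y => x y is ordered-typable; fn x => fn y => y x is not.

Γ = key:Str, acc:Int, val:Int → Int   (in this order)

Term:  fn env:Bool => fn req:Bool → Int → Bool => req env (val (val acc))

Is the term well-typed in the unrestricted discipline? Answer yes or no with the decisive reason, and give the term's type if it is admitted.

yes — type-checks (Bool → (Bool → Int → Bool) → Bool) and nothing is barred; term : Bool → (Bool → Int → Bool) → Bool
usage: key ×0, acc ×1, val ×2, env (λ-bound) ×1, req (λ-bound) ×1
uses in reading order: req, env, val, val, acc
typing: well-typed at Bool → (Bool → Int → Bool) → Bool
across the five disciplines: ordered ✗ | linear ✗ | affine ✗ | relevant ✗ | unrestricted ✓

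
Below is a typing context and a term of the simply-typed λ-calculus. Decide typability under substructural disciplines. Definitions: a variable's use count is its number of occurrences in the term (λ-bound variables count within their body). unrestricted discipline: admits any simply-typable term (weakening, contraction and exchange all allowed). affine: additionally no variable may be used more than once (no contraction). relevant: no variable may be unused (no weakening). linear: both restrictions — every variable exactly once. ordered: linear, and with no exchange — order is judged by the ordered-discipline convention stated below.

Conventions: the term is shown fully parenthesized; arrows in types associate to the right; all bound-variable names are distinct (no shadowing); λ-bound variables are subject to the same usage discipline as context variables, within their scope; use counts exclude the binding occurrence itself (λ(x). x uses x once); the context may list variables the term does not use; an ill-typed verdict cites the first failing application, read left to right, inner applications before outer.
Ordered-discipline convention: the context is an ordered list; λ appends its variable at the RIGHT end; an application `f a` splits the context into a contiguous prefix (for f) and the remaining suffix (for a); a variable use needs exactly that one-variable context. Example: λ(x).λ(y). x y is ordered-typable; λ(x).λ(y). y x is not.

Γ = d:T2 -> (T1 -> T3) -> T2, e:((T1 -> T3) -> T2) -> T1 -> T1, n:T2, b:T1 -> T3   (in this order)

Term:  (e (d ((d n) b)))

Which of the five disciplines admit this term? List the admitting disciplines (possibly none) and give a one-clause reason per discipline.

admitted in: relevant, unrestricted
counts: d=2, e=1, n=1, b=1
use order (left to right): e, d, d, n, b
typing: ✓ — T1 -> T1
ordered: ✗, uses contraction: d ×2
linear: ✗, uses contraction: d ×2
affine: ✗, uses contraction: d ×2
relevant: ✓, d, e, n, b: all used, weakening unneeded
unrestricted: ✓, typability at T1 -> T1 is all that's needed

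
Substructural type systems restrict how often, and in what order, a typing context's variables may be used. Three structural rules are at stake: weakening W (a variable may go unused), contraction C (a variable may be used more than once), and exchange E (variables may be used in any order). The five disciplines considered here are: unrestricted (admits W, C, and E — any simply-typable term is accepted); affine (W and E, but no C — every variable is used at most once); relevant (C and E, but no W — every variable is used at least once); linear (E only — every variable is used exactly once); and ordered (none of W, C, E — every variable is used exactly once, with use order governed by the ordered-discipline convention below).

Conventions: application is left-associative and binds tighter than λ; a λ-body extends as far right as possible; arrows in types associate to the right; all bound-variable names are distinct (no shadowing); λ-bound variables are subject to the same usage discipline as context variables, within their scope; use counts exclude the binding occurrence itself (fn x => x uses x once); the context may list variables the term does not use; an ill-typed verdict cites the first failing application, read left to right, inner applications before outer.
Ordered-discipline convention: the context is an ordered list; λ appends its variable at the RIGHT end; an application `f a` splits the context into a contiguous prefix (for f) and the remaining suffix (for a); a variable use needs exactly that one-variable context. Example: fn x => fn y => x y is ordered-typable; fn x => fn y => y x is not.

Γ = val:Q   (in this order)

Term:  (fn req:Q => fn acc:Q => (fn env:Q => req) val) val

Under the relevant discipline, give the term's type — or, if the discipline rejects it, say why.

not well-typed under relevant — acc, env never used (weakening)
counts: val ×2, req [bound] ×1, acc [bound] ×0, env [bound] ×0
use order (left to right): req, val, val
typing: well-typed — term : Q → Q
across the five disciplines: ordered ✗, linear ✗, affine ✗, relevant ✗, unrestricted ✓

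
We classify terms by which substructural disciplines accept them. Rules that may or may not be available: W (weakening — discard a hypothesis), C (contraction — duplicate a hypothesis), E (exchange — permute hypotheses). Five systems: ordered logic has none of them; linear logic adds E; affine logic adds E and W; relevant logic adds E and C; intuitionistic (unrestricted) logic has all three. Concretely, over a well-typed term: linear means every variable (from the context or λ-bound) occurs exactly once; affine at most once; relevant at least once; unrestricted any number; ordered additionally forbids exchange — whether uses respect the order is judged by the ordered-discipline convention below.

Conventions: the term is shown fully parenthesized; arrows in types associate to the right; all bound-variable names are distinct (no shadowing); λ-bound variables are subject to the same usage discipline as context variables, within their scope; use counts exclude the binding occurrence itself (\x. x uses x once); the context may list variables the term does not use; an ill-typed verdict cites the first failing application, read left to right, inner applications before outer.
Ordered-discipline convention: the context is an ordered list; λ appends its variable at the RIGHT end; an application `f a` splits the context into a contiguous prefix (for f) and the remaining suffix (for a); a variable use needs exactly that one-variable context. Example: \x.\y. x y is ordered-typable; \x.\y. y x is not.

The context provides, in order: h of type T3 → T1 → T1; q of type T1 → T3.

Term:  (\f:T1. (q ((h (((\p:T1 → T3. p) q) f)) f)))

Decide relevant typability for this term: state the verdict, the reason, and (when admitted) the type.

yes — none of h, q, f, p goes unused; term : T1 → T3
counts: h ×1, q ×2, f [bound] ×2, p [bound] ×1
use order (left to right): q, h, p, q, f, f
typing: well-typed at T1 → T3
across the five disciplines: ordered ✗, linear ✗, affine ✗, relevant ✓, unrestricted ✓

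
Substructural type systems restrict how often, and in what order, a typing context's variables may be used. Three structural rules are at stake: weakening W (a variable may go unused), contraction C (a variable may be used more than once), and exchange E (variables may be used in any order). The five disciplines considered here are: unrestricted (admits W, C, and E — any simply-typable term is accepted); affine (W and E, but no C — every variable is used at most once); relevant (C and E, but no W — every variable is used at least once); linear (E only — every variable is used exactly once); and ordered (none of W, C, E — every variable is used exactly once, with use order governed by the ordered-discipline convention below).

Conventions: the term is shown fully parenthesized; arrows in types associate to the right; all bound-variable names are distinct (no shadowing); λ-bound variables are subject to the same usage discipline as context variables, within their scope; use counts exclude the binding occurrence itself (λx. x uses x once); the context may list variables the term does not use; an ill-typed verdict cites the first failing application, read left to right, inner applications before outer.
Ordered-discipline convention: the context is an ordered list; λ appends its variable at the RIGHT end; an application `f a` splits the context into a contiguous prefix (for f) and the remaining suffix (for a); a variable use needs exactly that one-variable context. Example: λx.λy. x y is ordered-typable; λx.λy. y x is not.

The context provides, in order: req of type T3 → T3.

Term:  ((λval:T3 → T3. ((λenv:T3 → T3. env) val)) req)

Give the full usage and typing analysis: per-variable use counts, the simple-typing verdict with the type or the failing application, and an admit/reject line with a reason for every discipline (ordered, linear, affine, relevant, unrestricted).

counts: req=1, val (bound)=1, env (bound)=1
left-to-right use order: env, val, req
typing: well-typed — term : T3 → T3
ordered: ✓, req, val, env: once each, no exchange needed
linear: ✓, exactly-once usage across req, val, env
affine: ✓, none of req, val, env used more than once
relevant: ✓, none of req, val, env goes unused
unrestricted: ✓, typability at T3 → T3 is all that's needed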